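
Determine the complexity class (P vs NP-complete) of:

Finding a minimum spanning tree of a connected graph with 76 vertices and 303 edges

This problem is in P: Kruskal's / Prim's algorithms run in polynomial time.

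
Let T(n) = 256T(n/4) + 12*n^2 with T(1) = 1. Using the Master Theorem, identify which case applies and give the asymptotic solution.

a=256, b=4, f(n)=12*n^2.
log_4(256) = 4 > 2.
Since f(n) = O(n^2) is polynomially smaller than n^4, Case 1 applies.
T(n) = Theta(n^4).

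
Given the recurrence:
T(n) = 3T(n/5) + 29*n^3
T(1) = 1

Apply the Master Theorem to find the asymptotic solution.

a=3, b=5, f(n)=29*n^3. log_5(3) = 0.6826 < 3. Case 3: T(n) = O(n^3).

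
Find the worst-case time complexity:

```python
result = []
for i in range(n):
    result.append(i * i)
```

Time complexity: O(n).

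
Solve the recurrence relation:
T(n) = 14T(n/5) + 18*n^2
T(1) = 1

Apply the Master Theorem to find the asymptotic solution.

a=14, b=5, f(n)=18*n^2. log_5(14) = 1.64 < 2. Case 3: T(n) = O(n^2).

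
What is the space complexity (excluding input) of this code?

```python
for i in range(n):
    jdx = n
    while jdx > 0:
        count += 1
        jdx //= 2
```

Space complexity: O(1).
Only a constant amount of auxiliary storage is used; nothing grows with n.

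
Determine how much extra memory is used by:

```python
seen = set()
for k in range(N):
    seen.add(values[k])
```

Space complexity: O(n).
Auxiliary storage grows linearly with the input size n in the worst case.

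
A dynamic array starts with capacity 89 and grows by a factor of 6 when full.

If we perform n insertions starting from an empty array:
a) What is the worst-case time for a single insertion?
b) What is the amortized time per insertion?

(a) Worst-case single insertion: O(n) -- when the array is full at capacity c, the resize copies all c elements, and c can be Theta(n).
(b) Resizes happen at sizes 89, 534, 3204, ... Total copy cost for n insertions: 89 + 534 + ... = O(n) (geometric series with ratio 1/6). Amortized cost per insertion: O(n)/n = O(1).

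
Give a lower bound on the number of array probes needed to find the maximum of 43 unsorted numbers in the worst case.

Adversary: any unprobed cell could hold a value larger than everything seen so far. If fewer than 43 cells are probed, the adversary places the max in an unprobed cell. So all 43 cells must be examined; together with 43-1 comparisons this is tight.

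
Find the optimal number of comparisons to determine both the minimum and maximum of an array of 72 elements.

Naive approach: 142 comparisons (71 for max + 71 for min).
Optimal: Compare elements in pairs first (floor(n/2) = 36 comparisons), then find max among winners and min among losers (35 comparisons each).
Total: ceil(3n/2) - 2 = 106 comparisons. An adversary argument shows this is also a lower bound.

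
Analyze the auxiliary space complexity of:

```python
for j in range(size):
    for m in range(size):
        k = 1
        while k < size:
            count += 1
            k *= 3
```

Space complexity: O(1).
Only a constant amount of auxiliary storage is used; nothing grows with n.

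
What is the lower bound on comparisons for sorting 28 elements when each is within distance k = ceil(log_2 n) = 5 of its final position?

Partition the 28 positions into floor(n/k) blocks of k = 5 consecutive positions; any permutation within a block keeps every element within k of its final position, so there are at least (k!)^(n/k) distinguishable inputs. Lower bound: log_2((k!)^(n/k)) = (n/k) * log_2(k!) = Theta(n log k); with k = ceil(log_2 n), this is Omega(n log log n).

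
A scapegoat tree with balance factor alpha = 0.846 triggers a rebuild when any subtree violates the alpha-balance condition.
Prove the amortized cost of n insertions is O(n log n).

Define potential Phi = c * sum of |size(left(v)) - size(right(v))| over all nodes. An insertion at depth d costs O(d) = O(log n) and increases Phi by O(log n). When a rebuild of subtree of size s occurs, it costs O(s) but reduces Phi by Omega(s). With alpha = 0.846, between rebuilds Omega(s) insertions must occur. Amortized cost per insertion: O(log n).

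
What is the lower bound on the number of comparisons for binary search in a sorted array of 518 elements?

With 518 possible positions, we need at least ceil(log_2(518)) = 10 comparisons. Each comparison splits the remaining candidates by at most half.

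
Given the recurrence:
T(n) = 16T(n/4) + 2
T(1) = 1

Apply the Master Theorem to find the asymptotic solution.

a=16, b=4, f(n)=2. log_4(16) = 2. Case 1 of Master Theorem: T(n) = O(n^2).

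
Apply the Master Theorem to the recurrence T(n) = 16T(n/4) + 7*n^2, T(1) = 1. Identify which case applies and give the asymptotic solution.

a=16, b=4, f(n)=7*n^2.
log_4(16) = 2, so n^(log_b(a)) = n^2.
f(n) = Theta(n^2), so Case 2 applies.
T(n) = Theta(n^2 log n).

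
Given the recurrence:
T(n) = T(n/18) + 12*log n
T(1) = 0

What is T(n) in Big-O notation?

Each of the log_18(n) levels adds O(log n). T(n) = O(log^2 n).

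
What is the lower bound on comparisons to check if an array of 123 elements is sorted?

To verify 123 elements are sorted, we must compare each consecutive pair. Skipping any pair allows an adversary to swap them. Therefore 122 comparisons are necessary and sufficient.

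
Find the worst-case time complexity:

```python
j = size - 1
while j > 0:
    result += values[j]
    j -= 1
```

Time complexity: O(n).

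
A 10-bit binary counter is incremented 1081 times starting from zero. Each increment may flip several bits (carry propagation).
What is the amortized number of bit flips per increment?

Bit i flips on every 2^i-th increment, so over 1081 increments bit i flips floor(1081/2^i) times. Summing over i: total flips < 2 * 1081. Amortized: < 2 = O(1) per increment.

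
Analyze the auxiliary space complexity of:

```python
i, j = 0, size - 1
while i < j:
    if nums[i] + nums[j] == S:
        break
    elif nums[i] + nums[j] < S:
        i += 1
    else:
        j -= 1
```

Space complexity: O(1).
Only a constant amount of auxiliary storage is used; nothing grows with n.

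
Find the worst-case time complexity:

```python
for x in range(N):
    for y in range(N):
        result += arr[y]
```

Time complexity: O(n^2).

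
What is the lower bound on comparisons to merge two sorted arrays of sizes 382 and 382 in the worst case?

Adversary: with |382 - 382| <= 1 the inputs can be fully interleaved so that every adjacent pair in the merged output comes from different arrays. Then each of the 763 adjacent pairs must be directly compared, or the algorithm cannot determine their relative order. Standard merge meets this bound.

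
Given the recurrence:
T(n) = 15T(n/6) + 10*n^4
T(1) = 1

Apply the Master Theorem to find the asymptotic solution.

a=15, b=6, f(n)=10*n^4. log_6(15) = 1.511 < 4. Case 3: T(n) = O(n^4).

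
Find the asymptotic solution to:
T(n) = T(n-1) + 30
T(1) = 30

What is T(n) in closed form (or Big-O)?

Unrolling: T(n) = T(n-1) + 30 = T(n-2) + 2*30 = ... = T(1) + (n-1)*30 = 30 + (n-1)*30 = 30n.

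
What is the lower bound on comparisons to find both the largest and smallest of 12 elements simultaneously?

Pair elements first (floor(12/2) comparisons), then find max among winners and min among losers. Total: ceil(3*12/2) - 2 = 16 comparisons.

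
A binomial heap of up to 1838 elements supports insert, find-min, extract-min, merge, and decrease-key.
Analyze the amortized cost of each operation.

A binomial heap with n <= 1838 elements has at most floor(log_2 1838) + 1 = 11 trees. Using potential Phi = number of trees: Insert adds one tree, but cascading merges reduce count -- amortized O(1). Find-min reads the cached minimum pointer: O(1). Extract-min creates O(log n) new trees: O(log n). Merge combines tree lists: O(log n). Decrease-key sifts the element up its tree of height <= log n: O(log n).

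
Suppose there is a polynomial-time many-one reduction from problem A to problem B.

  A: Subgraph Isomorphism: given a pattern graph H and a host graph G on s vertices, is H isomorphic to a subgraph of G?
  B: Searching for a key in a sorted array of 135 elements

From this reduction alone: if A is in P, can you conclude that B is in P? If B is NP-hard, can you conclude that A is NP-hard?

A poly-time reduction A <=_p B transfers tractability DOWN (B easy => A easy) and hardness UP (A hard => B hard), not the reverse.
From A in P, the reduction alone does NOT give B in P: any problem in P trivially reduces to SAT, yet SAT is not known to be in P.
From B NP-hard, the reduction alone does NOT give A NP-hard: again, easy problems reduce to hard ones.
(Here in fact A is NP-complete and B is in P, so no such reduction is known -- its existence would imply P = NP; the analysis concerns only what the assumed reduction would or would not let you conclude.)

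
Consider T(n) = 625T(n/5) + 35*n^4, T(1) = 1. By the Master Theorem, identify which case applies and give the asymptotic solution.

a=625, b=5, f(n)=35*n^4.
log_5(625) = 4, so n^(log_b(a)) = n^4.
f(n) = Theta(n^4), so Case 2 applies.
T(n) = Theta(n^4 log n).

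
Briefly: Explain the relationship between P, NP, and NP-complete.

P: solvable in polynomial time. NP: verifiable in polynomial time. NP-complete: in NP and at least as hard as every problem in NP (via polynomial reduction). P is a subset of NP. If any NP-complete problem is in P, then P = NP.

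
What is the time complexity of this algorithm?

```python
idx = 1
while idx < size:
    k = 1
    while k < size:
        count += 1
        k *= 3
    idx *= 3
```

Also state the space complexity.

Time complexity: O(log^2 n).
Space complexity: O(1).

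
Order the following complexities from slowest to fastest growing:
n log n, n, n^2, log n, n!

Ordered by growth rate: log n < n < n log n < n^2 < n!.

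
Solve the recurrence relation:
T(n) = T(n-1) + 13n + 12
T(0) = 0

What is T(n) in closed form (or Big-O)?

Dominant term in sum is 13*sum(i, i=1..n) = 13*n*(n+1)/2 = O(n^2).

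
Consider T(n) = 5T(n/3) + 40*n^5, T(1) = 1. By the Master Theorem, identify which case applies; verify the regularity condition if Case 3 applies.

a=5, b=3, f(n)=40*n^5.
log_3(5) = 1.465 < 5.
f(n) = Omega(n^(1.465+epsilon)) for some epsilon > 0, so Case 3 is the candidate.
Regularity: a*f(n/b) = 5*40*(n/3)^5 = (5/243)*40*n^5 <= c*f(n) with c = 5/243 < 1. Satisfied.
Case 3: T(n) = Theta(n^5).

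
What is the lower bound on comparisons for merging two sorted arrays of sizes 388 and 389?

Adversary argument: with sizes 388 and 389 (differing by at most 1), interleave the two arrays so that every consecutive pair in the output comes from different inputs. Then each of the 776 adjacent output pairs must be directly compared, or the algorithm cannot determine their relative order. So 776 comparisons are necessary; standard merge achieves this.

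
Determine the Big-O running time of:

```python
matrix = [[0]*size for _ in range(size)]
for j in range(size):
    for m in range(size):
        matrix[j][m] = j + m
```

Time complexity: O(n^2).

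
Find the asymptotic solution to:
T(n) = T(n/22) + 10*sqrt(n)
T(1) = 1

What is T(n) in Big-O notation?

Each level contributes sqrt(n/22^k). Geometric series with ratio 1/sqrt(22) < 1 sums to O(sqrt(n)).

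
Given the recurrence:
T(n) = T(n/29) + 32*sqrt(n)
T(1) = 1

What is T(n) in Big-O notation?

Each level contributes sqrt(n/29^k). Geometric series with ratio 1/sqrt(29) < 1 sums to O(sqrt(n)).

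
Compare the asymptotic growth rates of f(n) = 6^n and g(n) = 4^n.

f(n) = 6^n grows faster: (6/4)^n -> infinity since 6/4 > 1.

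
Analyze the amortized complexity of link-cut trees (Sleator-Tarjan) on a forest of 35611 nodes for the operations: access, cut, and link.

Link-cut trees represent the forest using splay trees over preferred paths. With potential Phi = sum over nodes of log(size of virtual subtree), each access on 35611 nodes is O(log 35611) = O(log n) amortized by the splay-tree access lemma. Cut and link are O(1) plus one access.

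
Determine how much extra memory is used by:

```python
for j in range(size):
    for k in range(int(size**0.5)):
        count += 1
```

Space complexity: O(1).
Only a constant amount of auxiliary storage is used; nothing grows with n.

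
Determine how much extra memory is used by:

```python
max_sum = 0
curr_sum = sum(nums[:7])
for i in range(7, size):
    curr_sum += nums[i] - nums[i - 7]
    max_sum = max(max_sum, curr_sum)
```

Space complexity: O(1).
Only a constant amount of auxiliary storage is used; nothing grows with n.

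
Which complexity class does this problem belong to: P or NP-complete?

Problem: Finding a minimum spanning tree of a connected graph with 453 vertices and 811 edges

This problem is in P: Kruskal's / Prim's algorithms run in polynomial time.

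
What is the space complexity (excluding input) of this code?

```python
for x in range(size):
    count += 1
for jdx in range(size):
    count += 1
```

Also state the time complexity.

Space complexity: O(1).
Only a constant amount of auxiliary storage is used; nothing grows with n.
Time complexity: O(n).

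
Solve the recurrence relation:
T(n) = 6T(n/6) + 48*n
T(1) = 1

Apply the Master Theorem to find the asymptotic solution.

a=6, b=6, f(n)=48*n. log_6(6) = 1. Case 2: T(n) = O(n log n).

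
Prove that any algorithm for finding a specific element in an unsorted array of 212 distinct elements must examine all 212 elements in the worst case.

Adversary argument: if the algorithm examines fewer than 212 elements, the adversary places the target in an unexamined position. The algorithm cannot distinguish 'not present' from 'in unexamined position'.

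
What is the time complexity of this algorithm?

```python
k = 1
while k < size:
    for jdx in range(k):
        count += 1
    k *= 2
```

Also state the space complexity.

Time complexity: O(n).
Space complexity: O(1).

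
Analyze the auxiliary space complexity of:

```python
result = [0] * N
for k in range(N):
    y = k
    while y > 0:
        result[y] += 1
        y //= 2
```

Space complexity: O(n).
Auxiliary storage grows linearly with the input size n in the worst case.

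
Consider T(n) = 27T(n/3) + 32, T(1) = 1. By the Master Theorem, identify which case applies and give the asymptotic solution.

a=27, b=3, f(n)=32.
log_3(27) = 3 > 0.
Since f(n) = O(n^0) is polynomially smaller than n^3, Case 1 applies.
T(n) = Theta(n^3).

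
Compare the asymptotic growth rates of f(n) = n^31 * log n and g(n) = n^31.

f(n) = n^31 * log n grows faster: extra log n factor -> infinity.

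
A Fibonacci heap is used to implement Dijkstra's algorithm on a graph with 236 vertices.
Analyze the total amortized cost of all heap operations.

Dijkstra performs 236 insert, 236 extract-min, and at most E decrease-key operations. With Fibonacci heap: insert O(1) amortized, extract-min O(log n) amortized, decrease-key O(1) amortized. Total with n = 236: O(n * 1 + n * log n + E * 1) = O(n log n + E).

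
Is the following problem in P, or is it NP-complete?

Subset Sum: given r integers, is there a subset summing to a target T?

This problem is NP-complete: one of Karp's 21 NP-complete problems.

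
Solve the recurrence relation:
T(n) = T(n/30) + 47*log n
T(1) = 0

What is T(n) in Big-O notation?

Each of the log_30(n) levels adds O(log n). T(n) = O(log^2 n).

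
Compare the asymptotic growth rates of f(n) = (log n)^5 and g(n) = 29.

f(n) = (log n)^5 grows faster: any unbounded function dominates a constant.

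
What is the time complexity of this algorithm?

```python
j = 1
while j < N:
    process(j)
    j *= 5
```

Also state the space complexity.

Time complexity: O(log n).
Space complexity: O(1).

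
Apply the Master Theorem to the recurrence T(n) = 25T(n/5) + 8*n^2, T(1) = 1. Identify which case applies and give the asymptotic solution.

a=25, b=5, f(n)=8*n^2.
log_5(25) = 2, so n^(log_b(a)) = n^2.
f(n) = Theta(n^2), so Case 2 applies.
T(n) = Theta(n^2 log n).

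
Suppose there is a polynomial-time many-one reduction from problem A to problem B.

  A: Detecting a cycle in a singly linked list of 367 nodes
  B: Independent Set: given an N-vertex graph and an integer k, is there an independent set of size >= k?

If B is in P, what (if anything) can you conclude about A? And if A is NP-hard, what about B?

A poly-time reduction A <=_p B means any A-instance can be transformed to a B-instance in poly time.
If B is in P: compose the reduction with B's poly-time algorithm to solve A in poly time, so A is in P.
If A is NP-hard: every NP problem reduces to A, which reduces to B; composing reductions, every NP problem reduces to B, so B is NP-hard.
(Here in fact A is P and B is NP-complete.)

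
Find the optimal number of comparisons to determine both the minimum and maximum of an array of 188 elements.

Naive approach: 374 comparisons (187 for max + 187 for min).
Optimal: Compare elements in pairs first (floor(n/2) = 94 comparisons), then find max among winners and min among losers (93 comparisons each).
Total: ceil(3n/2) - 2 = 280 comparisons. An adversary argument shows this is also a lower bound.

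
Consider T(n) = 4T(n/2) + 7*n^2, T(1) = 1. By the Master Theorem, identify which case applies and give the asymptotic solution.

a=4, b=2, f(n)=7*n^2.
log_2(4) = 2, so n^(log_b(a)) = n^2.
f(n) = Theta(n^2), so Case 2 applies.
T(n) = Theta(n^2 log n).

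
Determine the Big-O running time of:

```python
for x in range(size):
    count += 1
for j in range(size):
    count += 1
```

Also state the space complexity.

Time complexity: O(n).
Space complexity: O(1).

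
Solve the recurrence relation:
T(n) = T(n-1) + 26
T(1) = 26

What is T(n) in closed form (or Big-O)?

Unrolling: T(n) = T(n-1) + 26 = T(n-2) + 2*26 = ... = T(1) + (n-1)*26 = 26 + (n-1)*26 = 26n.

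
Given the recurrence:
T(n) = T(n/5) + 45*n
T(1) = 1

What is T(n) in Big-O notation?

Geometric series: 45*n*(1 + 1/5 + 1/5^2 + ...) = O(n). T(n) = O(n).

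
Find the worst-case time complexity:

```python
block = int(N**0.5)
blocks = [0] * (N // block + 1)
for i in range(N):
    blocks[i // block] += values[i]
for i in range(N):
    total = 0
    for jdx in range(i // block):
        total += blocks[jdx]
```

Time complexity: O(n * sqrt(n)).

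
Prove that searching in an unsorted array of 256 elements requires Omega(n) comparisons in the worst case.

An adversary can always place the target in the last position checked. Until all 256 positions are examined, the target might be in any unchecked position. Therefore 256 comparisons are necessary.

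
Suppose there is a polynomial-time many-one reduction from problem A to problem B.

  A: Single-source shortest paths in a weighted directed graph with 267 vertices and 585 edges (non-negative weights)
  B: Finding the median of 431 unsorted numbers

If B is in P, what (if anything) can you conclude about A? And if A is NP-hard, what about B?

A poly-time reduction A <=_p B means any A-instance can be transformed to a B-instance in poly time.
If B is in P: compose the reduction with B's poly-time algorithm to solve A in poly time, so A is in P.
If A is NP-hard: every NP problem reduces to A, which reduces to B; composing reductions, every NP problem reduces to B, so B is NP-hard.
(Here in fact A is P and B is P.)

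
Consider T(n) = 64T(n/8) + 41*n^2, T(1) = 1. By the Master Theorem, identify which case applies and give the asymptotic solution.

a=64, b=8, f(n)=41*n^2.
log_8(64) = 2, so n^(log_b(a)) = n^2.
f(n) = Theta(n^2), so Case 2 applies.
T(n) = Theta(n^2 log n).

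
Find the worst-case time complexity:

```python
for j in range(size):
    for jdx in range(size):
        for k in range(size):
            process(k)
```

Time complexity: O(n^3).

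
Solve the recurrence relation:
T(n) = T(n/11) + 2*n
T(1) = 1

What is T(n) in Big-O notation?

Geometric series: 2*n*(1 + 1/11 + 1/11^2 + ...) = O(n). T(n) = O(n).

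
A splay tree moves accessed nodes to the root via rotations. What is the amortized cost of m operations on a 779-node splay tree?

Using a potential function Phi = sum of log(size of subtree) for each node, each splay operation has amortized cost O(log n) where n = 779. Bad individual operations (O(n)) are offset by decreased potential.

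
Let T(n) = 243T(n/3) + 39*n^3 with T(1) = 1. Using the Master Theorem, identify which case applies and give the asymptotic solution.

a=243, b=3, f(n)=39*n^3.
log_3(243) = 5 > 3.
Since f(n) = O(n^3) is polynomially smaller than n^5, Case 1 applies.
T(n) = Theta(n^5).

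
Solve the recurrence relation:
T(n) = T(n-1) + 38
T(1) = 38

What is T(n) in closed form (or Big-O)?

Unrolling: T(n) = T(n-1) + 38 = T(n-2) + 2*38 = ... = T(1) + (n-1)*38 = 38 + (n-1)*38 = 38n.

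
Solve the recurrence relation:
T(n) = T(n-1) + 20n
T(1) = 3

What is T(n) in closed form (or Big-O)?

Unrolling: T(n) = 3 + 20*(2 + 3 + ... + n) = 3 + 20*(n(n+1)/2 - 1) = O(n^2).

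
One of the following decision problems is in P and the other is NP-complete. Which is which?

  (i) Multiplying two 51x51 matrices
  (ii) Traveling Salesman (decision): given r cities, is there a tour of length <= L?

(i) is P: the schoolbook algorithm runs in O(n^3).
(ii) is NP-complete: reduces from Hamiltonian Cycle.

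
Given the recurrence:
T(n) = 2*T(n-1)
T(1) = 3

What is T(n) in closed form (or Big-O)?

Each step multiplies by 2. T(n) = T(1)*2^(n-1) = 3*2^(n-1).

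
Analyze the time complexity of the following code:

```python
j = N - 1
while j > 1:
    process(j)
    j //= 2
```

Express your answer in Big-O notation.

Time complexity: O(log n).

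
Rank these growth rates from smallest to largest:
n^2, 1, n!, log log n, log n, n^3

Ordered by growth rate: 1 < log log n < log n < n^2 < n^3 < n!.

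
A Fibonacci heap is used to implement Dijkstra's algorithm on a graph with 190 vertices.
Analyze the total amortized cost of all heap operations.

Dijkstra performs 190 insert, 190 extract-min, and at most E decrease-key operations. With Fibonacci heap: insert O(1) amortized, extract-min O(log n) amortized, decrease-key O(1) amortized. Total with n = 190: O(n * 1 + n * log n + E * 1) = O(n log n + E).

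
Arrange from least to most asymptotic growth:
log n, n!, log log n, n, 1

Ordered by growth rate: 1 < log log n < log n < n < n!.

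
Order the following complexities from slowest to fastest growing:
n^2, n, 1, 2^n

Ordered by growth rate: 1 < n < n^2 < 2^n.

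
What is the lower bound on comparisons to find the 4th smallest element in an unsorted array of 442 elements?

Finding the 4th smallest of 442 elements requires Omega(n) comparisons. Every element must participate in at least one comparison; otherwise it could be the 4th smallest.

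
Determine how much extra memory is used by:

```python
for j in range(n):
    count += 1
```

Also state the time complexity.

Space complexity: O(1).
Only a constant amount of auxiliary storage is used; nothing grows with n.
Time complexity: O(n).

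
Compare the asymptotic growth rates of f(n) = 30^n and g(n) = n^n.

g(n) = n^n grows faster: n^n / 30^n = (n/30)^n -> infinity once n > 30.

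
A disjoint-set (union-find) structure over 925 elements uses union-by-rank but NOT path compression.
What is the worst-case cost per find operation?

Union-by-rank alone keeps every tree's height <= log_2(925) ~= 9.9. Each find traverses from a node to its root, costing O(height) = O(log n). Without path compression this bound is tight.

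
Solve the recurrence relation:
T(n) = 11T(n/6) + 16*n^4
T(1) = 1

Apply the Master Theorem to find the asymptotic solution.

a=11, b=6, f(n)=16*n^4. log_6(11) = 1.338 < 4. Case 3: T(n) = O(n^4).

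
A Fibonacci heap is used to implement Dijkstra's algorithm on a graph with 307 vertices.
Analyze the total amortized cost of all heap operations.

Dijkstra performs 307 insert, 307 extract-min, and at most E decrease-key operations. With Fibonacci heap: insert O(1) amortized, extract-min O(log n) amortized, decrease-key O(1) amortized. Total with n = 307: O(n * 1 + n * log n + E * 1) = O(n log n + E).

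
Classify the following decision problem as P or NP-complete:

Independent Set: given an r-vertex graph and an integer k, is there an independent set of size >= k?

This problem is NP-complete: complement of Clique (with k part of the input).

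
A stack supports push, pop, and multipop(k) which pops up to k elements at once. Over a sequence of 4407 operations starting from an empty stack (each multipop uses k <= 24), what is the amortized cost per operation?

Each element is pushed exactly once and popped at most once (whether by pop or as part of a multipop). So the total number of individual pops over the whole sequence is at most the number of pushes, which is at most 4407. Total work <= 2 * 4407, hence O(1) amortized per operation.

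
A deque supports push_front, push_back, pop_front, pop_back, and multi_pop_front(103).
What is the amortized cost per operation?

Assign 2 credits to each push operation. A pop uses 1 saved credit. multi_pop_front(103) uses up to 103 saved credits from previous pushes. Credits never go negative. Amortized cost is O(1).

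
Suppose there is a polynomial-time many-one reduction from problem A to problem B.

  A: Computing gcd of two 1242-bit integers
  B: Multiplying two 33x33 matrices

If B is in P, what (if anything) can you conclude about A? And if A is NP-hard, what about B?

A poly-time reduction A <=_p B means any A-instance can be transformed to a B-instance in poly time.
If B is in P: compose the reduction with B's poly-time algorithm to solve A in poly time, so A is in P.
If A is NP-hard: every NP problem reduces to A, which reduces to B; composing reductions, every NP problem reduces to B, so B is NP-hard.
(Here in fact A is P and B is P.)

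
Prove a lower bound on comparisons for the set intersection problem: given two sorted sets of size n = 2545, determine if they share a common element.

For two sorted arrays of size n = 2545, any correct algorithm must examine Omega(n) elements. If fewer are examined, an adversary places a common element in an unexamined gap. A merge-based scan achieves O(n), so the bound is tight.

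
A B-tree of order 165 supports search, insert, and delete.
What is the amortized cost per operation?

B-tree of order 165 has height O(log_165 n). Each operation traverses the tree height. Splits during insert and merges during delete are O(1) each and occur at most once per level. Total cost per operation: O(log_165 n).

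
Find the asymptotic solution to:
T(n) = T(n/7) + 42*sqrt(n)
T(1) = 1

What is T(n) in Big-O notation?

Each level contributes sqrt(n/7^k). Geometric series with ratio 1/sqrt(7) < 1 sums to O(sqrt(n)).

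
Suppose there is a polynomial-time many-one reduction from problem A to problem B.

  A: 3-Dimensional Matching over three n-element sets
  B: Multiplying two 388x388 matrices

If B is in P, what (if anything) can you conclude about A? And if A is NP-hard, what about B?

A poly-time reduction A <=_p B means any A-instance can be transformed to a B-instance in poly time.
If B is in P: compose the reduction with B's poly-time algorithm to solve A in poly time, so A is in P.
If A is NP-hard: every NP problem reduces to A, which reduces to B; composing reductions, every NP problem reduces to B, so B is NP-hard.
(Here in fact A is NP-complete and B is in P, so no such reduction is known -- its existence would imply P = NP; the analysis concerns only what the assumed reduction would or would not let you conclude.)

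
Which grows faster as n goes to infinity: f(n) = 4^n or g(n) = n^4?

f(n) = 4^n grows faster: any exponential with base > 1 dominates every polynomial.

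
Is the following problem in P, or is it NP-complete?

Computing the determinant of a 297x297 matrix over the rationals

This problem is in P: Gaussian elimination runs in O(n^3).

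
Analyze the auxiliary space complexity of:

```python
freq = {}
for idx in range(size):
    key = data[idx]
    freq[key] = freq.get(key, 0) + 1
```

Space complexity: O(n).
Auxiliary storage grows linearly with the input size n in the worst case.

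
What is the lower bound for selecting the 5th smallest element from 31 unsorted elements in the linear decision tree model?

Selecting the 5th smallest of 31 elements requires Omega(n) comparisons. Every element must be compared at least once. The BFPRT algorithm achieves O(n), making this tight.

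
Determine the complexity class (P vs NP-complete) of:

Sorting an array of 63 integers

This problem is in P: merge sort runs in O(n log n).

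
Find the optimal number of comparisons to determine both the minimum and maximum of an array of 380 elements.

Naive approach: 758 comparisons (379 for max + 379 for min).
Optimal: Compare elements in pairs first (floor(n/2) = 190 comparisons), then find max among winners and min among losers (189 comparisons each).
Total: ceil(3n/2) - 2 = 568 comparisons. An adversary argument shows this is also a lower bound.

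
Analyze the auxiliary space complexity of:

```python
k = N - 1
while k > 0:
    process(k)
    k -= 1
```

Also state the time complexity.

Space complexity: O(1).
Only a constant amount of auxiliary storage is used; nothing grows with n.
Time complexity: O(n).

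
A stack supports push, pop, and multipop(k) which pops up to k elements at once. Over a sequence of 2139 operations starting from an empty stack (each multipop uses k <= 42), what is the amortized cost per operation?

Each element is pushed exactly once and popped at most once (whether by pop or as part of a multipop). So the total number of individual pops over the whole sequence is at most the number of pushes, which is at most 2139. Total work <= 2 * 2139, hence O(1) amortized per operation.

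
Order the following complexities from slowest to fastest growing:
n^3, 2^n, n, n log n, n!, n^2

Ordered by growth rate: n < n log n < n^2 < n^3 < 2^n < n!.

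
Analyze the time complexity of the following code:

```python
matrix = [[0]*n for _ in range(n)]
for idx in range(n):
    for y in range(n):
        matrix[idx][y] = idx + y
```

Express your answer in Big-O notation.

Time complexity: O(n^2).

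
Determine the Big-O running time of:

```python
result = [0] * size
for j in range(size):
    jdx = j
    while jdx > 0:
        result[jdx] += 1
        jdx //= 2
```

Time complexity: O(n log n).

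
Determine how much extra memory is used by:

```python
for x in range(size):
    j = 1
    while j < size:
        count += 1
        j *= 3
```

Space complexity: O(1).
Only a constant amount of auxiliary storage is used; nothing grows with n.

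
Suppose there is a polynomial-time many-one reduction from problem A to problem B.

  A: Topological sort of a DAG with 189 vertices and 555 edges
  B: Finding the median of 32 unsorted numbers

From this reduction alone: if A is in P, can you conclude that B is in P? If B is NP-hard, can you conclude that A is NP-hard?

A poly-time reduction A <=_p B transfers tractability DOWN (B easy => A easy) and hardness UP (A hard => B hard), not the reverse.
From A in P, the reduction alone does NOT give B in P: any problem in P trivially reduces to SAT, yet SAT is not known to be in P.
From B NP-hard, the reduction alone does NOT give A NP-hard: again, easy problems reduce to hard ones.
(Here in fact A is P and B is P.)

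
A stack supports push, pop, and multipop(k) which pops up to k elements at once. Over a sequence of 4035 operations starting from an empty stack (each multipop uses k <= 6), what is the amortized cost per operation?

Each element is pushed exactly once and popped at most once (whether by pop or as part of a multipop). So the total number of individual pops over the whole sequence is at most the number of pushes, which is at most 4035. Total work <= 2 * 4035, hence O(1) amortized per operation.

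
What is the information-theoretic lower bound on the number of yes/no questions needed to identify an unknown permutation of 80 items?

There are 80! = 71569457046263802294811533723186532165584657342365752577109445058227039255480148842668944867280814080000000000000000000 permutations. Each yes/no question gives at most 1 bit, so at least ceil(log_2(71569457046263802294811533723186532165584657342365752577109445058227039255480148842668944867280814080000000000000000000)) = 395 questions are needed.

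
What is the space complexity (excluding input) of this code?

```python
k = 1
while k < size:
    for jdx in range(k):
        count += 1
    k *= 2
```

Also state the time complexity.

Space complexity: O(1).
Only a constant amount of auxiliary storage is used; nothing grows with n.
Time complexity: O(n).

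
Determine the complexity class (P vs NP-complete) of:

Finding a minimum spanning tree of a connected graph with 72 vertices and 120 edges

This problem is in P: Kruskal's / Prim's algorithms run in polynomial time.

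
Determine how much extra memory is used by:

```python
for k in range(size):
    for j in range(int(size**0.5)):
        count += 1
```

Space complexity: O(1).
Only a constant amount of auxiliary storage is used; nothing grows with n.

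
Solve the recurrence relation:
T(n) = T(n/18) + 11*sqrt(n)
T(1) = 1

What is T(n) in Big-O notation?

Each level contributes sqrt(n/18^k). Geometric series with ratio 1/sqrt(18) < 1 sums to O(sqrt(n)).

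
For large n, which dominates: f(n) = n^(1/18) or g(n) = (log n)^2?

f(n) = n^(1/18) grows faster: any positive power of n dominates any polylog.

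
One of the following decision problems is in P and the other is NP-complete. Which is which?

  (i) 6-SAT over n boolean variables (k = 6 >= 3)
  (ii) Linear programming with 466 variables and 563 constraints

(i) is NP-complete: 3-SAT is NP-complete (Cook-Levin); k-SAT for k>=3 reduces from 3-SAT.
(ii) is P: the ellipsoid and interior-point methods run in polynomial time.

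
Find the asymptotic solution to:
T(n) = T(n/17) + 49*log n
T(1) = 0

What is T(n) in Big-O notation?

Each of the log_17(n) levels adds O(log n). T(n) = O(log^2 n).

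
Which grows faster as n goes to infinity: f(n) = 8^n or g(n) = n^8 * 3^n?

f(n) = 8^n grows faster: 8^n / (n^8 3^n) = (8/3)^n / n^8 -> infinity since 8/3 > 1.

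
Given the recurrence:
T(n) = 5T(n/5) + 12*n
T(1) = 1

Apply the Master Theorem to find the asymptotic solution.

a=5, b=5, f(n)=12*n. log_5(5) = 1. Case 2: T(n) = O(n log n).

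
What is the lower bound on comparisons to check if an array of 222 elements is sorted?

To verify 222 elements are sorted, we must compare each consecutive pair. Skipping any pair allows an adversary to swap them. Therefore 221 comparisons are necessary and sufficient.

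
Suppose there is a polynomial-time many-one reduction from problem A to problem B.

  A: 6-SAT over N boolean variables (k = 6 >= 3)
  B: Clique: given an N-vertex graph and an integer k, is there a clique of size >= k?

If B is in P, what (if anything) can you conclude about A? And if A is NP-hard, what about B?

A poly-time reduction A <=_p B means any A-instance can be transformed to a B-instance in poly time.
If B is in P: compose the reduction with B's poly-time algorithm to solve A in poly time, so A is in P.
If A is NP-hard: every NP problem reduces to A, which reduces to B; composing reductions, every NP problem reduces to B, so B is NP-hard.
(Here in fact A is NP-complete and B is NP-complete.)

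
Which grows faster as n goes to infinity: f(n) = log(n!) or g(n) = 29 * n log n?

f(n) = log(n!) and g(n) = 29 * n log n are Theta of each other: Stirling: log(n!) = n log n - n + O(log n) = Theta(n log n); the constant 29 doesn't change the Theta class.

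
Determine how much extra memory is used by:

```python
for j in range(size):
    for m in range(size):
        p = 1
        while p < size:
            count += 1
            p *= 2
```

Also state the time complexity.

Space complexity: O(1).
Only a constant amount of auxiliary storage is used; nothing grows with n.
Time complexity: O(n^2 log n).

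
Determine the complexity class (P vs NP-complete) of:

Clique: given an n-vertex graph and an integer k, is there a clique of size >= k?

This problem is NP-complete: complement of Independent Set / Vertex Cover (with k part of the input).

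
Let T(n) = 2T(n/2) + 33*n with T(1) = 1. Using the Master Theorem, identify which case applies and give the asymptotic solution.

a=2, b=2, f(n)=33*n.
log_2(2) = 1, so n^(log_b(a)) = n.
f(n) = Theta(n), so Case 2 applies.
T(n) = Theta(n log n).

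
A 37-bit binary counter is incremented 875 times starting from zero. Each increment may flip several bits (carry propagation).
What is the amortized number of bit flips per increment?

Bit i flips on every 2^i-th increment, so over 875 increments bit i flips floor(875/2^i) times. Summing over i: total flips < 2 * 875. Amortized: < 2 = O(1) per increment.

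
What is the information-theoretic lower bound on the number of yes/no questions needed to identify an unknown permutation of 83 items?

There are 83! = 39455239697206586511897471180120610571436503407643446275224357528369751562996629334879591940103770870906880000000000000000000 permutations. Each yes/no question gives at most 1 bit, so at least ceil(log_2(39455239697206586511897471180120610571436503407643446275224357528369751562996629334879591940103770870906880000000000000000000)) = 414 questions are needed.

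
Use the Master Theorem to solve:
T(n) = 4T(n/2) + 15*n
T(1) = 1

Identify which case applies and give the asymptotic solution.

a=4, b=2, f(n)=15*n.
log_2(4) = 2 > 1.
Since f(n) = O(n^1) is polynomially smaller than n^2, Case 1 applies.
T(n) = Theta(n^2).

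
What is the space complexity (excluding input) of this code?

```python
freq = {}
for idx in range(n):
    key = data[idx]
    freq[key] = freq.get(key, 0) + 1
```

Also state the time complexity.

Space complexity: O(n).
Auxiliary storage grows linearly with the input size n in the worst case.
Time complexity: O(n).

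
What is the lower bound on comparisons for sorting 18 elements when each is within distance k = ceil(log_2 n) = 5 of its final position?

Partition the 18 positions into floor(n/k) blocks of k = 5 consecutive positions; any permutation within a block keeps every element within k of its final position, so there are at least (k!)^(n/k) distinguishable inputs. Lower bound: log_2((k!)^(n/k)) = (n/k) * log_2(k!) = Theta(n log k); with k = ceil(log_2 n), this is Omega(n log log n).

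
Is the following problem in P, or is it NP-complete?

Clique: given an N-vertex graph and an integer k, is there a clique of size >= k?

This problem is NP-complete: complement of Independent Set / Vertex Cover (with k part of the input).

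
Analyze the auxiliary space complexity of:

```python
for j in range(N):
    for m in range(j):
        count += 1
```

Space complexity: O(1).
Only a constant amount of auxiliary storage is used; nothing grows with n.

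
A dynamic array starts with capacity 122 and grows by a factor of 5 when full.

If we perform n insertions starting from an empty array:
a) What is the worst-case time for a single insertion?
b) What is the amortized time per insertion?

(a) Worst-case single insertion: O(n) -- when the array is full at capacity c, the resize copies all c elements, and c can be Theta(n).
(b) Resizes happen at sizes 122, 610, 3050, ... Total copy cost for n insertions: 122 + 610 + ... = O(n) (geometric series with ratio 1/5). Amortized cost per insertion: O(n)/n = O(1).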